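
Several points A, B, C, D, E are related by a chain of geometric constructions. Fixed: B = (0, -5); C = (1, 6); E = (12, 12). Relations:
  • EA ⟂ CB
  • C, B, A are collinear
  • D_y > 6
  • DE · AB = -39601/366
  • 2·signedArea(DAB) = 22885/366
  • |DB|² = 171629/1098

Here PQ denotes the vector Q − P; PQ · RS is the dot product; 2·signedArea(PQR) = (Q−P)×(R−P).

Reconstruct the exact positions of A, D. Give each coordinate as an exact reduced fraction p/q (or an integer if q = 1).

1. A_x = 199/122  [C, B, A are collinear ∩ EA ⟂ CB]
2. A_y = 1579/122  [C, B, A are collinear ∩ EA ⟂ CB]
   → A = (199/122, 1579/122)
3. D_x = 1663/366  [2·signedArea(DAB) = 22885/366 ∩ DE · AB = -39601/366]
4. D_y = 811/122  [2·signedArea(DAB) = 22885/366 ∩ DE · AB = -39601/366]
   → D = (1663/366, 811/122)

A = (199/122, 1579/122)
D = (1663/366, 811/122)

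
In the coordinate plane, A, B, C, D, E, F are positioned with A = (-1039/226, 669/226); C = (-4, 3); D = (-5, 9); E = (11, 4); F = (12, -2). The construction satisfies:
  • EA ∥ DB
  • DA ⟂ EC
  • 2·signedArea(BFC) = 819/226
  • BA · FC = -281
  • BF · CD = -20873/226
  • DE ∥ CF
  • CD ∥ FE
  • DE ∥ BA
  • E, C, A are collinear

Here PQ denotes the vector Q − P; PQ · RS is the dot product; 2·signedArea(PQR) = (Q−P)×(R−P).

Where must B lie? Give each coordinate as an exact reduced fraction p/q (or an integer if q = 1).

B = (-4655/226, 1799/226)

1. B_x = -4655/226  [DE ∥ BA ∩ EA ∥ DB]
2. B_y = 1799/226  [DE ∥ BA ∩ EA ∥ DB]
   → B = (-4655/226, 1799/226)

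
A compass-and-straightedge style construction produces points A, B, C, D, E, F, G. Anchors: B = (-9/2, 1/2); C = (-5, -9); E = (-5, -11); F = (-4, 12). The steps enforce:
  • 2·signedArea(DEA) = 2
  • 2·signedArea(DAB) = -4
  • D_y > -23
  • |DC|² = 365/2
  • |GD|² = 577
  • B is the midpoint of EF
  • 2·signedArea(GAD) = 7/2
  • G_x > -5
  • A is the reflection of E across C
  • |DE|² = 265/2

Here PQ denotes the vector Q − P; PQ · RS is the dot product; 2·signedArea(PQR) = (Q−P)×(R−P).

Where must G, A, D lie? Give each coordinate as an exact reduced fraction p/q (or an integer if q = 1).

1. A_x = -5  [A is the reflection of E across C]
2. A_y = -7  [A is the reflection of E across C]
   → A = (-5, -7)
3. D_x = -11/2  [2·signedArea(DEA) = 2 ∩ 2·signedArea(DAB) = -4]
4. D_y = -45/2  [2·signedArea(DEA) = 2 ∩ 2·signedArea(DAB) = -4]
   → D = (-11/2, -45/2)
5. G_x = -9/2  [line 31/2·x + -1/2·y + 141/2 = 0 ∩ |GD|² = 577]
6. G_y = 3/2  [line 31/2·x + -1/2·y + 141/2 = 0 ∩ |GD|² = 577]
   → G = (-9/2, 3/2)

A = (-5, -7)
D = (-11/2, -45/2)
G = (-9/2, 3/2)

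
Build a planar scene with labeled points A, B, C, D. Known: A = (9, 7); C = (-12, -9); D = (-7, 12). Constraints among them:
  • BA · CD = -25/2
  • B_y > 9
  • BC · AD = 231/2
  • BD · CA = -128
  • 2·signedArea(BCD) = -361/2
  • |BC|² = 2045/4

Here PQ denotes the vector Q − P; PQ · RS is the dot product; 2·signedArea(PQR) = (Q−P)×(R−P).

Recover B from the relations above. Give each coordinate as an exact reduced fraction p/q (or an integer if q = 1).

B = (1, 19/2)

1. B_x = 1  [BD · CA = -128 ∩ 2·signedArea(BCD) = -361/2]
2. B_y = 19/2  [BD · CA = -128 ∩ 2·signedArea(BCD) = -361/2]
   → B = (1, 19/2)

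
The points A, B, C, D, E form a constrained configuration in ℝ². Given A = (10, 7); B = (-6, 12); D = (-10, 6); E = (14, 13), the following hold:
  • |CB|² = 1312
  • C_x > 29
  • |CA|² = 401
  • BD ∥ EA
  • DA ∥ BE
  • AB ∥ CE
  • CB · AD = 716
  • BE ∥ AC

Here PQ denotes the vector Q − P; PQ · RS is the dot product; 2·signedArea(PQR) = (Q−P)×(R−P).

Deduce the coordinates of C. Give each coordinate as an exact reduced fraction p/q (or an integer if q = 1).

1. C_x = 30  [AB ∥ CE ∩ BE ∥ AC]
2. C_y = 8  [AB ∥ CE ∩ BE ∥ AC]
   → C = (30, 8)

C = (30, 8)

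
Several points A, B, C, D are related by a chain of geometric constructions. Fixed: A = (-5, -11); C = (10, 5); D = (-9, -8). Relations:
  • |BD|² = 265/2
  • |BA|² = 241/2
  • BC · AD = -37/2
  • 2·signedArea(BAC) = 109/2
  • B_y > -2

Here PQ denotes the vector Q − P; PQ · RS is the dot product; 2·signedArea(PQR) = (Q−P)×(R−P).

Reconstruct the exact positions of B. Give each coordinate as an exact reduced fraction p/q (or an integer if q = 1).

1. B_x = 1/2  [BC · AD = -37/2 ∩ 2·signedArea(BAC) = 109/2]
2. B_y = -3/2  [BC · AD = -37/2 ∩ 2·signedArea(BAC) = 109/2]
   → B = (1/2, -3/2)

B = (1/2, -3/2)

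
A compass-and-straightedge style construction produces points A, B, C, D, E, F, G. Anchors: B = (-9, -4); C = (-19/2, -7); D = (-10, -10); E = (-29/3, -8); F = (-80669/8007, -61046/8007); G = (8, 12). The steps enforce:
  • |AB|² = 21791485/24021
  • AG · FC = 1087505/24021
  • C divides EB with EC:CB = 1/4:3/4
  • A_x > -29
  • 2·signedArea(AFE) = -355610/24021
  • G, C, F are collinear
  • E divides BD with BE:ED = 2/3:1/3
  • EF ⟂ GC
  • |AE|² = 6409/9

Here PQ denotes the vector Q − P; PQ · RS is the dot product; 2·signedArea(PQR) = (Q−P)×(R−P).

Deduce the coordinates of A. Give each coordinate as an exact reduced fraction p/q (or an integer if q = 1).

1. A_x = -225394/8007  [line 3010/8007·x + 3268/8007·y + 521332/24021 = 0 ∩ |AB|² = 21791485/24021]
2. A_y = -218176/8007  [line 3010/8007·x + 3268/8007·y + 521332/24021 = 0 ∩ |AB|² = 21791485/24021]
   → A = (-225394/8007, -218176/8007)

A = (-225394/8007, -218176/8007)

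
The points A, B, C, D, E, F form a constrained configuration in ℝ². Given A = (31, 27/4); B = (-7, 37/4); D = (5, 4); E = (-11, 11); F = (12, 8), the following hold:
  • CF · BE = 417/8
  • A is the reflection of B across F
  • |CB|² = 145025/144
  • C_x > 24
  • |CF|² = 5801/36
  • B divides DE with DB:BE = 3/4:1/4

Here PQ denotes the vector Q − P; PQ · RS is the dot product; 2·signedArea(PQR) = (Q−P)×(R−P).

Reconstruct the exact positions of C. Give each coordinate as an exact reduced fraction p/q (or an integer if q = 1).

C = (74/3, 43/6)

1. C_x = 74/3  [line 4·x + -7/4·y + -689/8 = 0 ∩ |CB|² = 145025/144]
2. C_y = 43/6  [line 4·x + -7/4·y + -689/8 = 0 ∩ |CB|² = 145025/144]
   → C = (74/3, 43/6)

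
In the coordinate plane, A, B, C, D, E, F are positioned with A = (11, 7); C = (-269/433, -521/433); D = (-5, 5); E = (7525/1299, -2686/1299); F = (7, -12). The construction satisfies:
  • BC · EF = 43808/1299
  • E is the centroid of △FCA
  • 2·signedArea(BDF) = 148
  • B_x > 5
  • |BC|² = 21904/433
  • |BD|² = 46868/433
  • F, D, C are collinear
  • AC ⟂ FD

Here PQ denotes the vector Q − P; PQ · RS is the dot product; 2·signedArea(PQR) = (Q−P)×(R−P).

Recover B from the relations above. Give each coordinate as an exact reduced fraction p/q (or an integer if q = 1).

1. B_x = 2247/433  [BC · EF = 43808/1299 ∩ 2·signedArea(BDF) = 148]
2. B_y = 1255/433  [BC · EF = 43808/1299 ∩ 2·signedArea(BDF) = 148]
   → B = (2247/433, 1255/433)

B = (2247/433, 1255/433)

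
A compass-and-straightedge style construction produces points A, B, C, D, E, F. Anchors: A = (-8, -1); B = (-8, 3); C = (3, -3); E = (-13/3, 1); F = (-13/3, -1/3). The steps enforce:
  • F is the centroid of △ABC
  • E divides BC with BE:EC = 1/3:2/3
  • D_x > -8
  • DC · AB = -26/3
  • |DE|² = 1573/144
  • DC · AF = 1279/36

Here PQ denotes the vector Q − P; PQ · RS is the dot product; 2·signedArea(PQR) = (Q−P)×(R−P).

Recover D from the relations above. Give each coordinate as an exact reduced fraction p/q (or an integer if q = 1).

D = (-85/12, -5/6)

1. D_x = -85/12  [DC · AF = 1279/36 ∩ DC · AB = -26/3]
2. D_y = -5/6  [DC · AF = 1279/36 ∩ DC · AB = -26/3]
   → D = (-85/12, -5/6)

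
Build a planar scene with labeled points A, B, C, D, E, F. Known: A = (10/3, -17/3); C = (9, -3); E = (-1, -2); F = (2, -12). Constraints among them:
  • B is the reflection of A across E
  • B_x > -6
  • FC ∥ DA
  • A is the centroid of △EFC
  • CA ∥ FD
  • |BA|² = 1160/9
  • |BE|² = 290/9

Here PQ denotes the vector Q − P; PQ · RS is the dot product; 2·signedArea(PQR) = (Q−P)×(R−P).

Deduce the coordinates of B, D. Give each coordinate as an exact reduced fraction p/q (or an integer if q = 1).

1. B_x = -16/3  [B is the reflection of A across E]
2. B_y = 5/3  [B is the reflection of A across E]
   → B = (-16/3, 5/3)
3. D_x = -11/3  [FC ∥ DA ∩ CA ∥ FD]
4. D_y = -44/3  [FC ∥ DA ∩ CA ∥ FD]
   → D = (-11/3, -44/3)

B = (-16/3, 5/3)
D = (-11/3, -44/3)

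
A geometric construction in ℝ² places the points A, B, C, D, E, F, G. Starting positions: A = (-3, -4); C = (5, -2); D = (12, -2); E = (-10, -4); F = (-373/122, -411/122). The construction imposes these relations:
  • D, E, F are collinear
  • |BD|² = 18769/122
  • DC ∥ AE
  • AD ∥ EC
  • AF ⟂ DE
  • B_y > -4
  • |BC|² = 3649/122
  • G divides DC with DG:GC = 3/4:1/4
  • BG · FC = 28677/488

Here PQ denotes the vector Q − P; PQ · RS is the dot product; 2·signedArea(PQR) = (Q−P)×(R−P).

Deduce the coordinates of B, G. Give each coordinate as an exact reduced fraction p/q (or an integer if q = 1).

1. G_x = 27/4  [G divides DC with DG:GC = 3/4:1/4]
2. G_y = -2  [G divides DC with DG:GC = 3/4:1/4]
   → G = (27/4, -2)
3. B_x = -43/122  [line -983/122·x + -167/122·y + -434/61 = 0 ∩ |BD|² = 18769/122]
4. B_y = -381/122  [line -983/122·x + -167/122·y + -434/61 = 0 ∩ |BD|² = 18769/122]
   → B = (-43/122, -381/122)

B = (-43/122, -381/122)
G = (27/4, -2)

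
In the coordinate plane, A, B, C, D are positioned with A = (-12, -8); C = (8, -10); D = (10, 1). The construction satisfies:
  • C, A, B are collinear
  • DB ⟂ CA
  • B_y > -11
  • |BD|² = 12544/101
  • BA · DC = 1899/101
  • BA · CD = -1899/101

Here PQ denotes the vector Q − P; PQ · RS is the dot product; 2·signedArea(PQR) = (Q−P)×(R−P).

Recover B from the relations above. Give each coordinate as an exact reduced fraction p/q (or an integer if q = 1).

B = (898/101, -1019/101)

1. B_x = 898/101  [C, A, B are collinear ∩ DB ⟂ CA]
2. B_y = -1019/101  [C, A, B are collinear ∩ DB ⟂ CA]
   → B = (898/101, -1019/101)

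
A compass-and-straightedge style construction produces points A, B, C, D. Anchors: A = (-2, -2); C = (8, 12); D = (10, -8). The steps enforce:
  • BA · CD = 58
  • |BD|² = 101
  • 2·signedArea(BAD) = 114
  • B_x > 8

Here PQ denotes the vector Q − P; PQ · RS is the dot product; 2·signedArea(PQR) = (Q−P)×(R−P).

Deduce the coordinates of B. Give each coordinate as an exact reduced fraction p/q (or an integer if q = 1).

1. B_x = 9  [2·signedArea(BAD) = 114 ∩ BA · CD = 58]
2. B_y = 2  [2·signedArea(BAD) = 114 ∩ BA · CD = 58]
   → B = (9, 2)

B = (9, 2)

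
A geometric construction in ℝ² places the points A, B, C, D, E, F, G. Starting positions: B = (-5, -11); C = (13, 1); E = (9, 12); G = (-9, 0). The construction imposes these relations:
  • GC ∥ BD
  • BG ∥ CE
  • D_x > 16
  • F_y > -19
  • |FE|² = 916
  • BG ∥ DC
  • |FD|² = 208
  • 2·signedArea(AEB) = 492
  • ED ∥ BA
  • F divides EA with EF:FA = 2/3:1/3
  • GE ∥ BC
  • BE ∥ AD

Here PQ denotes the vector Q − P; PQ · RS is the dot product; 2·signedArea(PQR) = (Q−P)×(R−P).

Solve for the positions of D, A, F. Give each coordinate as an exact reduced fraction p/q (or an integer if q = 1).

1. D_x = 17  [BG ∥ DC ∩ GC ∥ BD]
2. D_y = -10  [BG ∥ DC ∩ GC ∥ BD]
   → D = (17, -10)
3. A_x = 3  [BE ∥ AD ∩ ED ∥ BA]
4. A_y = -33  [BE ∥ AD ∩ ED ∥ BA]
   → A = (3, -33)
5. F_x = 5  [F divides EA with EF:FA = 2/3:1/3]
6. F_y = -18  [F divides EA with EF:FA = 2/3:1/3]
   → F = (5, -18)

A = (3, -33)
D = (17, -10)
F = (5, -18)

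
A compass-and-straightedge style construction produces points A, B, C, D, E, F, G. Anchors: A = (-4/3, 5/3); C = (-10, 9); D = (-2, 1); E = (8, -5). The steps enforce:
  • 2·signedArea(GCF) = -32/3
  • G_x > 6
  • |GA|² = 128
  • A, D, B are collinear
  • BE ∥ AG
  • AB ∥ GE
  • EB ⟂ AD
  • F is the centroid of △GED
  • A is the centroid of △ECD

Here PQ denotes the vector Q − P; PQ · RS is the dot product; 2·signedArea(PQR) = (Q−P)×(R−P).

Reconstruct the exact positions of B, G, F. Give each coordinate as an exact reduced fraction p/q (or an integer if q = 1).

1. B_x = 0  [A, D, B are collinear ∩ EB ⟂ AD]
2. B_y = 3  [A, D, B are collinear ∩ EB ⟂ AD]
   → B = (0, 3)
3. G_x = 20/3  [AB ∥ GE ∩ BE ∥ AG]
4. G_y = -19/3  [AB ∥ GE ∩ BE ∥ AG]
   → G = (20/3, -19/3)
5. F_x = 38/9  [F is the centroid of △GED]
6. F_y = -31/9  [F is the centroid of △GED]
   → F = (38/9, -31/9)

B = (0, 3)
F = (38/9, -31/9)
G = (20/3, -19/3)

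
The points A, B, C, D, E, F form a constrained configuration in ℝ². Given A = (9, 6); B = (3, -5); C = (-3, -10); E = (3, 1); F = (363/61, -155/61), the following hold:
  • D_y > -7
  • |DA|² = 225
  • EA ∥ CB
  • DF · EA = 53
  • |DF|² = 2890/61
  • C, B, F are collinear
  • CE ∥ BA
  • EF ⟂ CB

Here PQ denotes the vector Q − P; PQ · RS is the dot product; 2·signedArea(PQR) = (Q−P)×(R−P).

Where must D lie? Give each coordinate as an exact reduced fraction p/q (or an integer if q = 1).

1. D_x = 0  [line -6·x + -5·y + -30 = 0 ∩ |DF|² = 2890/61]
2. D_y = -6  [line -6·x + -5·y + -30 = 0 ∩ |DF|² = 2890/61]
   → D = (0, -6)

D = (0, -6)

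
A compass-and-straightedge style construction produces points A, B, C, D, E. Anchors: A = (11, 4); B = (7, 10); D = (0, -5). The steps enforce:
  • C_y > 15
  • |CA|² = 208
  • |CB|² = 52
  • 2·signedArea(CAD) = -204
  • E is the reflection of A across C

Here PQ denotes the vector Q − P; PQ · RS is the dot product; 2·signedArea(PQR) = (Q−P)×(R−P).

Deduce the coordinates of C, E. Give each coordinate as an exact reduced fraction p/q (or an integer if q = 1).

C = (3, 16)
E = (-5, 28)

1. C_x = 3  [line 9·x + -11·y + 149 = 0 ∩ |CA|² = 208]
2. C_y = 16  [line 9·x + -11·y + 149 = 0 ∩ |CA|² = 208]
   → C = (3, 16)
3. E_x = -5  [E is the reflection of A across C]
4. E_y = 28  [E is the reflection of A across C]
   → E = (-5, 28)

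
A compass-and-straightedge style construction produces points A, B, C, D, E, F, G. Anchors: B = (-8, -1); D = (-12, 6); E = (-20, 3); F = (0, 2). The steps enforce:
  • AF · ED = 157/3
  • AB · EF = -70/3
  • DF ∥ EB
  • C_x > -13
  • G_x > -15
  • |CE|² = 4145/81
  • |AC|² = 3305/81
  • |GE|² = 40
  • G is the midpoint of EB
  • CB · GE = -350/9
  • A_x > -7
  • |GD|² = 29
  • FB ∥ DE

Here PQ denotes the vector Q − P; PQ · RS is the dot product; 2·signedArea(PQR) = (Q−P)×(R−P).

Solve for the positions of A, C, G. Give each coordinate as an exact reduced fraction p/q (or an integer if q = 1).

1. A_x = -20/3  [AF · ED = 157/3 ∩ AB · EF = -70/3]
2. A_y = 7/3  [AF · ED = 157/3 ∩ AB · EF = -70/3]
   → A = (-20/3, 7/3)
3. G_x = -14  [G is the midpoint of EB]
4. G_y = 1  [G is the midpoint of EB]
   → G = (-14, 1)
5. C_x = -116/9  [line 6·x + -2·y + 764/9 = 0 ∩ |CE|² = 4145/81]
6. C_y = 34/9  [line 6·x + -2·y + 764/9 = 0 ∩ |CE|² = 4145/81]
   → C = (-116/9, 34/9)

A = (-20/3, 7/3)
C = (-116/9, 34/9)
G = (-14, 1)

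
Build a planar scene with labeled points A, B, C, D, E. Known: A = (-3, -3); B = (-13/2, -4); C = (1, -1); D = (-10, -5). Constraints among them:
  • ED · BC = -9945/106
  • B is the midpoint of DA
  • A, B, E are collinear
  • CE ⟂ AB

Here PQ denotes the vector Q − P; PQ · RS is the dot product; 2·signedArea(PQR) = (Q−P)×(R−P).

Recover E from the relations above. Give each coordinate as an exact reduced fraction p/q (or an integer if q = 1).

1. E_x = 65/53  [A, B, E are collinear ∩ CE ⟂ AB]
2. E_y = -95/53  [A, B, E are collinear ∩ CE ⟂ AB]
   → E = (65/53, -95/53)

E = (65/53, -95/53)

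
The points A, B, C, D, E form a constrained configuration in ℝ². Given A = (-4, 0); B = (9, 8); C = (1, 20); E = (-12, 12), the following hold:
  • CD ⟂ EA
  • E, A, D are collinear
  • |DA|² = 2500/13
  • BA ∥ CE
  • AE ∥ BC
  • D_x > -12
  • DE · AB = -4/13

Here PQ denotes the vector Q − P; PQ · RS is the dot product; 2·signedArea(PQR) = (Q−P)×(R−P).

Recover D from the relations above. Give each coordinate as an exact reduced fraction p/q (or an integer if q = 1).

D = (-152/13, 150/13)

1. D_x = -152/13  [E, A, D are collinear ∩ CD ⟂ EA]
2. D_y = 150/13  [E, A, D are collinear ∩ CD ⟂ EA]
   → D = (-152/13, 150/13)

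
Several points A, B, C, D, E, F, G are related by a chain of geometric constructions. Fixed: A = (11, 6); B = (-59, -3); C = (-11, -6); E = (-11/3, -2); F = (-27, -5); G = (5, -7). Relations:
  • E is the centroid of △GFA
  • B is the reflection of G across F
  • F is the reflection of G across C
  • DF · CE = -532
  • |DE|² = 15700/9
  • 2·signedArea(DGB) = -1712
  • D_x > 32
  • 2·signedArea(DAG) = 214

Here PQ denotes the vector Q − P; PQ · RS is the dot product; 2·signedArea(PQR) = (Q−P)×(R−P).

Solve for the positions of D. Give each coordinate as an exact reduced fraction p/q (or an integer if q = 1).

1. D_x = 33  [DF · CE = -532 ∩ 2·signedArea(DAG) = 214]
2. D_y = 18  [DF · CE = -532 ∩ 2·signedArea(DAG) = 214]
   → D = (33, 18)

D = (33, 18)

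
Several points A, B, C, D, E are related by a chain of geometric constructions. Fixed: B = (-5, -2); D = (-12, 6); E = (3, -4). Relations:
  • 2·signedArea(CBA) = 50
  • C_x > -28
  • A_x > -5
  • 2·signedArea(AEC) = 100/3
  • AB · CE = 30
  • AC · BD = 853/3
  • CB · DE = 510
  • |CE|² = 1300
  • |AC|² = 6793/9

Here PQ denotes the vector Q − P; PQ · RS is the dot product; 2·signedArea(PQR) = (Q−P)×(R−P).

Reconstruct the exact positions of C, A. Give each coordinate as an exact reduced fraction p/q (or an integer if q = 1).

1. C_x = -27  [line -15·x + 10·y + -565 = 0 ∩ |CE|² = 1300]
2. C_y = 16  [line -15·x + 10·y + -565 = 0 ∩ |CE|² = 1300]
   → C = (-27, 16)
3. A_x = -14/3  [2·signedArea(CBA) = 50 ∩ AC · BD = 853/3]
4. A_y = 0  [2·signedArea(CBA) = 50 ∩ AC · BD = 853/3]
   → A = (-14/3, 0)

A = (-14/3, 0)
C = (-27, 16)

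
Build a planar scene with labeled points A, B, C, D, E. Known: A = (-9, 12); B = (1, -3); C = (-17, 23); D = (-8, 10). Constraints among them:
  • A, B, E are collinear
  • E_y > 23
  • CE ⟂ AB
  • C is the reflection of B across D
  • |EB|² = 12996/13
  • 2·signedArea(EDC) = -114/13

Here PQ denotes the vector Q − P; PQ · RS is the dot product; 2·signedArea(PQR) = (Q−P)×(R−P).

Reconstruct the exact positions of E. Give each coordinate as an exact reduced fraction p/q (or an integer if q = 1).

1. E_x = -215/13  [A, B, E are collinear ∩ CE ⟂ AB]
2. E_y = 303/13  [A, B, E are collinear ∩ CE ⟂ AB]
   → E = (-215/13, 303/13)

E = (-215/13, 303/13)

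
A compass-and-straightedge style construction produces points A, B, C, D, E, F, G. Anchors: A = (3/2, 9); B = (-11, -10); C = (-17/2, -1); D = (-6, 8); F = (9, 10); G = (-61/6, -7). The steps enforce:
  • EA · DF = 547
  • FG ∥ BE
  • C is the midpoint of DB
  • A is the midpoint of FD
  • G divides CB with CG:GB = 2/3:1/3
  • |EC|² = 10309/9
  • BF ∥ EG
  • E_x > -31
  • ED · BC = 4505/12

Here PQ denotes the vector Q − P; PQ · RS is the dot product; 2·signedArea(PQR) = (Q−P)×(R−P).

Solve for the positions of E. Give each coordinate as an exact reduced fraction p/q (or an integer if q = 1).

E = (-181/6, -27)

1. E_x = -181/6  [BF ∥ EG ∩ FG ∥ BE]
2. E_y = -27  [BF ∥ EG ∩ FG ∥ BE]
   → E = (-181/6, -27)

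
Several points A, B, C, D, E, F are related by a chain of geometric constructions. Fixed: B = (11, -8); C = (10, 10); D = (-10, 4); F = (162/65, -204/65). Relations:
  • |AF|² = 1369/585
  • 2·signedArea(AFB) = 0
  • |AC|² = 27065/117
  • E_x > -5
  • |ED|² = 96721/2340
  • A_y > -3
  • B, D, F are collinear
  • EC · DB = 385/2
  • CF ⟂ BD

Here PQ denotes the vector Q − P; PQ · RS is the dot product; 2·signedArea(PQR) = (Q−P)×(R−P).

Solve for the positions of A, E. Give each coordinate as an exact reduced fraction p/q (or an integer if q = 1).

A = (227/195, -464/195)
E = (-1723/390, 158/195)

1. A_x = 227/195  [line 316/65·x + 553/65·y + 948/65 = 0 ∩ |AF|² = 1369/585]
2. A_y = -464/195  [line 316/65·x + 553/65·y + 948/65 = 0 ∩ |AF|² = 1369/585]
   → A = (227/195, -464/195)
3. E_x = -1723/390  [line -21·x + 12·y + -205/2 = 0 ∩ |ED|² = 96721/2340]
4. E_y = 158/195  [line -21·x + 12·y + -205/2 = 0 ∩ |ED|² = 96721/2340]
   → E = (-1723/390, 158/195)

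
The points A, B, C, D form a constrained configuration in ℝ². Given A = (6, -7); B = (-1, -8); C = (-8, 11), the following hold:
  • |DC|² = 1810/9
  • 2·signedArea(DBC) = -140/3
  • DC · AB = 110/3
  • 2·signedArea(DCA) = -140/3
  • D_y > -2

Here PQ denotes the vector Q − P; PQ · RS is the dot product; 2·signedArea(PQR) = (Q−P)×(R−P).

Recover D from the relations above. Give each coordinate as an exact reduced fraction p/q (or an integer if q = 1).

D = (-1, -4/3)

1. D_x = -1  [2·signedArea(DCA) = -140/3 ∩ DC · AB = 110/3]
2. D_y = -4/3  [2·signedArea(DCA) = -140/3 ∩ DC · AB = 110/3]
   → D = (-1, -4/3)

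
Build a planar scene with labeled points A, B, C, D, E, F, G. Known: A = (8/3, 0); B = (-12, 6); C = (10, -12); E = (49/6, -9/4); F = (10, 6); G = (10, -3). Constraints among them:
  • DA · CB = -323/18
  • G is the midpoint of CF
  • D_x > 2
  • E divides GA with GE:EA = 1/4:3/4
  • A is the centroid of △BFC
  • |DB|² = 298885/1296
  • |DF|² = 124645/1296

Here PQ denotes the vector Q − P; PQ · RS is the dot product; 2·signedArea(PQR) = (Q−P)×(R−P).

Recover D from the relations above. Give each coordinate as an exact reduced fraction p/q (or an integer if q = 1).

D = (37/18, 1/4)

1. D_x = 37/18  [line 22·x + -18·y + -733/18 = 0 ∩ |DB|² = 298885/1296]
2. D_y = 1/4  [line 22·x + -18·y + -733/18 = 0 ∩ |DB|² = 298885/1296]
   → D = (37/18, 1/4)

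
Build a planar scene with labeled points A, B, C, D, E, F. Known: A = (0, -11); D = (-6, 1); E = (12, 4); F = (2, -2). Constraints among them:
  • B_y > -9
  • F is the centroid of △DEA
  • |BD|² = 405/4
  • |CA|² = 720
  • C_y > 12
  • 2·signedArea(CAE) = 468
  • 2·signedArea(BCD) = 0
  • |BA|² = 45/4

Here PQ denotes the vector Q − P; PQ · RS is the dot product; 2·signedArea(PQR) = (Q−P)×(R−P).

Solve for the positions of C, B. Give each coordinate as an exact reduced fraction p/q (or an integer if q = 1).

1. C_x = -12  [line -15·x + 12·y + -336 = 0 ∩ |CA|² = 720]
2. C_y = 13  [line -15·x + 12·y + -336 = 0 ∩ |CA|² = 720]
   → C = (-12, 13)
3. B_x = -3/2  [line 12·x + 6·y + 66 = 0 ∩ |BA|² = 45/4]
4. B_y = -8  [line 12·x + 6·y + 66 = 0 ∩ |BA|² = 45/4]
   → B = (-3/2, -8)

B = (-3/2, -8)
C = (-12, 13)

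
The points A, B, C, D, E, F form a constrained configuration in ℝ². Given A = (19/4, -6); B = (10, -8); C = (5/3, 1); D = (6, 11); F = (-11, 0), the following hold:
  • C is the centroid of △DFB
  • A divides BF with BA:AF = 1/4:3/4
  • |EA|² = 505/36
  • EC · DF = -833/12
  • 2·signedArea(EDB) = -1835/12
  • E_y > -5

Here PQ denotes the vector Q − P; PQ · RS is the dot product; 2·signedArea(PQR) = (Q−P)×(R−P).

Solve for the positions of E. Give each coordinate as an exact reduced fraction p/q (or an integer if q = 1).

E = (5/4, -14/3)

1. E_x = 5/4  [2·signedArea(EDB) = -1835/12 ∩ EC · DF = -833/12]
2. E_y = -14/3  [2·signedArea(EDB) = -1835/12 ∩ EC · DF = -833/12]
   → E = (5/4, -14/3)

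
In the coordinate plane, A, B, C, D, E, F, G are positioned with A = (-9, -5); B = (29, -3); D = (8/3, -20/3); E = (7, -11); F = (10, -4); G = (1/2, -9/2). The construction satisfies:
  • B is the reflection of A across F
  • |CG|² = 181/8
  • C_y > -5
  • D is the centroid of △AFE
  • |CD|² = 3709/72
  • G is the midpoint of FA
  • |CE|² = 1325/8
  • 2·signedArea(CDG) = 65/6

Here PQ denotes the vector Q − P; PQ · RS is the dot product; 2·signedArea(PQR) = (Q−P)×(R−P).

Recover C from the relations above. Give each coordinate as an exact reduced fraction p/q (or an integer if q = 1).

C = (-17/4, -19/4)

1. C_x = -17/4  [line -13/6·x + -13/6·y + -39/2 = 0 ∩ |CE|² = 1325/8]
2. C_y = -19/4  [line -13/6·x + -13/6·y + -39/2 = 0 ∩ |CE|² = 1325/8]
   → C = (-17/4, -19/4)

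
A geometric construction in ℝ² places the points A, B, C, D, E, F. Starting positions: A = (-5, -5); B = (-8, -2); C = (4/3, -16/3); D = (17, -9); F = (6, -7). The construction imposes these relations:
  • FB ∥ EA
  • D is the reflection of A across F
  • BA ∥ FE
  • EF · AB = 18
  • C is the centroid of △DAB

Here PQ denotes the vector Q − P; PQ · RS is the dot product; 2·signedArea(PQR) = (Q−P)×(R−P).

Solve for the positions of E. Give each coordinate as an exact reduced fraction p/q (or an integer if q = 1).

E = (9, -10)

1. E_x = 9  [FB ∥ EA ∩ BA ∥ FE]
2. E_y = -10  [FB ∥ EA ∩ BA ∥ FE]
   → E = (9, -10)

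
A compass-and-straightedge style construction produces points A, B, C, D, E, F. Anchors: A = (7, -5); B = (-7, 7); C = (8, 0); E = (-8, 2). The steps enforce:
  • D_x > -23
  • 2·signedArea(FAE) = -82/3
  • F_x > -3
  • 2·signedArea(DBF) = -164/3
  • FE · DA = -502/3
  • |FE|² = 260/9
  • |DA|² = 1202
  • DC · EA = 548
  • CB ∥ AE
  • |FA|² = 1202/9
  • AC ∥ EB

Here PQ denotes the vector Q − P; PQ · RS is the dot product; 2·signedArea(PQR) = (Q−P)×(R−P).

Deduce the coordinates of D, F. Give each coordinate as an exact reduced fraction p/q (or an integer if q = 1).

1. D_x = -22  [line -15·x + 7·y + -428 = 0 ∩ |DA|² = 1202]
2. D_y = 14  [line -15·x + 7·y + -428 = 0 ∩ |DA|² = 1202]
   → D = (-22, 14)
3. F_x = -8/3  [2·signedArea(DBF) = -164/3 ∩ FE · DA = -502/3]
4. F_y = 4/3  [2·signedArea(DBF) = -164/3 ∩ FE · DA = -502/3]
   → F = (-8/3, 4/3)

D = (-22, 14)
F = (-8/3, 4/3)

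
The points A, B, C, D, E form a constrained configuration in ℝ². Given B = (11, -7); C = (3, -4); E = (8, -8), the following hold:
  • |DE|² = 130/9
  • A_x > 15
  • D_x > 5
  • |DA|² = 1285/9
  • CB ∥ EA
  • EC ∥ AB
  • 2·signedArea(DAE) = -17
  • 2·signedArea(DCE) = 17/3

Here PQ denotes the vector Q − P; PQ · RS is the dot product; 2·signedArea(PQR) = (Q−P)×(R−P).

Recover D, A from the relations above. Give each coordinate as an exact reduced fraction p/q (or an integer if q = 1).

A = (16, -11)
D = (17/3, -5)

1. A_x = 16  [EC ∥ AB ∩ CB ∥ EA]
2. A_y = -11  [EC ∥ AB ∩ CB ∥ EA]
   → A = (16, -11)
3. D_x = 17/3  [2·signedArea(DCE) = 17/3 ∩ 2·signedArea(DAE) = -17]
4. D_y = -5  [2·signedArea(DCE) = 17/3 ∩ 2·signedArea(DAE) = -17]
   → D = (17/3, -5)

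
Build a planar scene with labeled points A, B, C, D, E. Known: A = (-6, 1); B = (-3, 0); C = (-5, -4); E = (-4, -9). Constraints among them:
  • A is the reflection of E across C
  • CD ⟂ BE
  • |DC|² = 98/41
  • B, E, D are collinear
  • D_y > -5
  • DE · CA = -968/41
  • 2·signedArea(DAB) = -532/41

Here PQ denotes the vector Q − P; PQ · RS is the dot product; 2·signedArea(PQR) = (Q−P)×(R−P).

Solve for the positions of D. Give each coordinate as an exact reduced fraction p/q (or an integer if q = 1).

1. D_x = -142/41  [B, E, D are collinear ∩ CD ⟂ BE]
2. D_y = -171/41  [B, E, D are collinear ∩ CD ⟂ BE]
   → D = (-142/41, -171/41)

D = (-142/41, -171/41)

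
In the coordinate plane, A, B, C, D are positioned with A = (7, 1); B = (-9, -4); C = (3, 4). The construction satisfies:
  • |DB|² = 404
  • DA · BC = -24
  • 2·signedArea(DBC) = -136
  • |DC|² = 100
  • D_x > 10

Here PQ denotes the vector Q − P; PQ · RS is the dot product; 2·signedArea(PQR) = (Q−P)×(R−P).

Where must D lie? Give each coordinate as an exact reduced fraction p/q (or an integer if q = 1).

D = (11, -2)

1. D_x = 11  [DA · BC = -24 ∩ 2·signedArea(DBC) = -136]
2. D_y = -2  [DA · BC = -24 ∩ 2·signedArea(DBC) = -136]
   → D = (11, -2)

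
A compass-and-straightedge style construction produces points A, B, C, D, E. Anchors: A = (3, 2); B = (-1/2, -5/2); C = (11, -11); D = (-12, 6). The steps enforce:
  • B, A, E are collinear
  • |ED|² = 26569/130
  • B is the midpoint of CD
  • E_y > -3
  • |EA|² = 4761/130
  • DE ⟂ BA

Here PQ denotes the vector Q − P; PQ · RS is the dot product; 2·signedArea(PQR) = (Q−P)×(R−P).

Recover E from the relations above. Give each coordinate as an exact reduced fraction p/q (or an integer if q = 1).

E = (-93/130, -361/130)

1. E_x = -93/130  [B, A, E are collinear ∩ DE ⟂ BA]
2. E_y = -361/130  [B, A, E are collinear ∩ DE ⟂ BA]
   → E = (-93/130, -361/130)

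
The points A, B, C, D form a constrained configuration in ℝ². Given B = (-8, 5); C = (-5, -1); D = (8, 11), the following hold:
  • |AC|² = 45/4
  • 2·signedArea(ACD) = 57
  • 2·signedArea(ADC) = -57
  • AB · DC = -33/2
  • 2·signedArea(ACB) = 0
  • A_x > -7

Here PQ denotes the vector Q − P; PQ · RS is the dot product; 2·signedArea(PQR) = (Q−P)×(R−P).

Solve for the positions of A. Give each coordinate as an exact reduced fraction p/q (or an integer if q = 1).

A = (-13/2, 2)

1. A_x = -13/2  [2·signedArea(ACB) = 0 ∩ 2·signedArea(ACD) = 57]
2. A_y = 2  [2·signedArea(ACB) = 0 ∩ 2·signedArea(ACD) = 57]
   → A = (-13/2, 2)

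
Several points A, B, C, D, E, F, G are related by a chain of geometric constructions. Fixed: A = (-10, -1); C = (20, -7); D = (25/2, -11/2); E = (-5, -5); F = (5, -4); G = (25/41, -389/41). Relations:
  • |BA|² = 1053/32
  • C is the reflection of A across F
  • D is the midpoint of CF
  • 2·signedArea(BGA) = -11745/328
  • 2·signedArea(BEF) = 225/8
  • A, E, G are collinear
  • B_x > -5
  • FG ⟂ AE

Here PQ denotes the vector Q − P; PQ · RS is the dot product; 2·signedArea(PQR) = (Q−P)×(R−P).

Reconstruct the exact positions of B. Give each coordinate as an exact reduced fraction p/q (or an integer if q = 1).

B = (-35/8, -17/8)

1. B_x = -35/8  [2·signedArea(BEF) = 225/8 ∩ 2·signedArea(BGA) = -11745/328]
2. B_y = -17/8  [2·signedArea(BEF) = 225/8 ∩ 2·signedArea(BGA) = -11745/328]
   → B = (-35/8, -17/8)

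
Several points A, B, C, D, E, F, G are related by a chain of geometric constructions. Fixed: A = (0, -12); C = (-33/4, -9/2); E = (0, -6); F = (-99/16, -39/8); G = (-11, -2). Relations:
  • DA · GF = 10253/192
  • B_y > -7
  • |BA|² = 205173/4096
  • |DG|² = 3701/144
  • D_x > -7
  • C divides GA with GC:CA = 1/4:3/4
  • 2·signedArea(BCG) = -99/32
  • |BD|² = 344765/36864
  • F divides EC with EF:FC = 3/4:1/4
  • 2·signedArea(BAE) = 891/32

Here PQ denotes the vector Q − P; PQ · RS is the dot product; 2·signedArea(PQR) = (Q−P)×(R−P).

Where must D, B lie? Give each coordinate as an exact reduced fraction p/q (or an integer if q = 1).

1. B_x = -297/64  [2·signedArea(BCG) = -99/32 ∩ 2·signedArea(BAE) = 891/32]
2. B_y = -213/32  [2·signedArea(BCG) = -99/32 ∩ 2·signedArea(BAE) = 891/32]
   → B = (-297/64, -213/32)
3. D_x = -77/12  [line -77/16·x + 23/8·y + -3629/192 = 0 ∩ |BD|² = 344765/36864]
4. D_y = -25/6  [line -77/16·x + 23/8·y + -3629/192 = 0 ∩ |BD|² = 344765/36864]
   → D = (-77/12, -25/6)

B = (-297/64, -213/32)
D = (-77/12, -25/6)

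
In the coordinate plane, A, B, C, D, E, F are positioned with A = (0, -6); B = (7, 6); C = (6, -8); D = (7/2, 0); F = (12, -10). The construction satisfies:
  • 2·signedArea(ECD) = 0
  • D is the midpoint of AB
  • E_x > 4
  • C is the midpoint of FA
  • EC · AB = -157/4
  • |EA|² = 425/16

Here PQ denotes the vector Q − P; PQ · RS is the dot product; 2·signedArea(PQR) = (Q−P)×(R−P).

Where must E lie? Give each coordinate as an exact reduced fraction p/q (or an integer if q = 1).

1. E_x = 19/4  [2·signedArea(ECD) = 0 ∩ EC · AB = -157/4]
2. E_y = -4  [2·signedArea(ECD) = 0 ∩ EC · AB = -157/4]
   → E = (19/4, -4)

E = (19/4, -4)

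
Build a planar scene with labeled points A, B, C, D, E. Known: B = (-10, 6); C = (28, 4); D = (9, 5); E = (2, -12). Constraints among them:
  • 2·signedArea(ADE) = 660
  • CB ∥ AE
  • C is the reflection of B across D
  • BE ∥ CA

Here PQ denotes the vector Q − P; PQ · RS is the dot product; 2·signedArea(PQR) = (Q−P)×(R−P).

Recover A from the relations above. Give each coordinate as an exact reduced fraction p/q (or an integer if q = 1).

A = (40, -14)

1. A_x = 40  [CB ∥ AE ∩ BE ∥ CA]
2. A_y = -14  [CB ∥ AE ∩ BE ∥ CA]
   → A = (40, -14)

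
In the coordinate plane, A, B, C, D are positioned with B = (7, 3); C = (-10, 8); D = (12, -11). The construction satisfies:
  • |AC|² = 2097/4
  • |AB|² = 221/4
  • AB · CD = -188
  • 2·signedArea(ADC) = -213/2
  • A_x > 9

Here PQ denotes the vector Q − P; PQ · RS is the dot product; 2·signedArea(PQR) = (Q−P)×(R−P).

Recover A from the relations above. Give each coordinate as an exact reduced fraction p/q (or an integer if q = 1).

A = (19/2, -4)

1. A_x = 19/2  [AB · CD = -188 ∩ 2·signedArea(ADC) = -213/2]
2. A_y = -4  [AB · CD = -188 ∩ 2·signedArea(ADC) = -213/2]
   → A = (19/2, -4)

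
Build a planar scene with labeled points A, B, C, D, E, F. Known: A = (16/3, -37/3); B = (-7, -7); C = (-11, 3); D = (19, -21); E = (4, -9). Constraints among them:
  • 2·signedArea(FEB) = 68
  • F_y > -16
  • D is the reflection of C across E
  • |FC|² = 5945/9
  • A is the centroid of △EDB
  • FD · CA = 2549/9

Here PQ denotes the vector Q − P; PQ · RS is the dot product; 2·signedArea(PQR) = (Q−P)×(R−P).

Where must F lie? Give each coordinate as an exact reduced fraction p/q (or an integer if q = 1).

F = (20/3, -47/3)

1. F_x = 20/3  [2·signedArea(FEB) = 68 ∩ FD · CA = 2549/9]
2. F_y = -47/3  [2·signedArea(FEB) = 68 ∩ FD · CA = 2549/9]
   → F = (20/3, -47/3)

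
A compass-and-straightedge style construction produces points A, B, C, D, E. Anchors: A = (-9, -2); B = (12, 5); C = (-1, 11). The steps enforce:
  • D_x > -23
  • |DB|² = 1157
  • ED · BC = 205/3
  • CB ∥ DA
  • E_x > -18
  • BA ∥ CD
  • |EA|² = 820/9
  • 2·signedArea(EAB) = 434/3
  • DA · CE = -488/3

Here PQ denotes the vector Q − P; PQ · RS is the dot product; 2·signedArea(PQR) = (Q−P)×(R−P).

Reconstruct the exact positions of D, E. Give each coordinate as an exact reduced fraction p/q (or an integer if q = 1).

1. D_x = -22  [CB ∥ DA ∩ BA ∥ CD]
2. D_y = 4  [CB ∥ DA ∩ BA ∥ CD]
   → D = (-22, 4)
3. E_x = -53/3  [ED · BC = 205/3 ∩ 2·signedArea(EAB) = 434/3]
4. E_y = 2  [ED · BC = 205/3 ∩ 2·signedArea(EAB) = 434/3]
   → E = (-53/3, 2)

D = (-22, 4)
E = (-53/3, 2)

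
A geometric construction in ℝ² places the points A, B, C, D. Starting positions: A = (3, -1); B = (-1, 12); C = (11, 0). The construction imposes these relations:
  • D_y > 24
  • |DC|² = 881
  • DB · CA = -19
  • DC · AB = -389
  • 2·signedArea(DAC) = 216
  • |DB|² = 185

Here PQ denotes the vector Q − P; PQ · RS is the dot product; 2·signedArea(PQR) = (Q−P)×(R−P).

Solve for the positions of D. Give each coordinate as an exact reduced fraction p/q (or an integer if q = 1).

1. D_x = -5  [DC · AB = -389 ∩ 2·signedArea(DAC) = 216]
2. D_y = 25  [DC · AB = -389 ∩ 2·signedArea(DAC) = 216]
   → D = (-5, 25)

D = (-5, 25)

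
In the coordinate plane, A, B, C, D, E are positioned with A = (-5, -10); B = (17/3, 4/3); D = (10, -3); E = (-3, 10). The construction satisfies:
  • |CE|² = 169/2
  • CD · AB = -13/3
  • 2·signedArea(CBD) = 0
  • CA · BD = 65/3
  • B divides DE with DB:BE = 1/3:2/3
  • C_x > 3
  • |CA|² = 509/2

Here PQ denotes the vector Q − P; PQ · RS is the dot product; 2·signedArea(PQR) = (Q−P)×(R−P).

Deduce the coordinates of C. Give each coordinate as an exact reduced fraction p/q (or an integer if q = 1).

C = (7/2, 7/2)

1. C_x = 7/2  [2·signedArea(CBD) = 0 ∩ CD · AB = -13/3]
2. C_y = 7/2  [2·signedArea(CBD) = 0 ∩ CD · AB = -13/3]
   → C = (7/2, 7/2)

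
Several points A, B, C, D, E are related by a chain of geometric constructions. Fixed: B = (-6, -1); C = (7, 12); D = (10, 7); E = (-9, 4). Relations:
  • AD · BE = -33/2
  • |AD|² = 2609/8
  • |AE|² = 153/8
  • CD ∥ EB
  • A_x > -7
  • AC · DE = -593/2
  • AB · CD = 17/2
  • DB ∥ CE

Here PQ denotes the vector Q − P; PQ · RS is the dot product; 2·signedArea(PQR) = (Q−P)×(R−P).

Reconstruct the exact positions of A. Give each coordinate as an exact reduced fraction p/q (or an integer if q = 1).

1. A_x = -27/4  [AD · BE = -33/2 ∩ AC · DE = -593/2]
2. A_y = 1/4  [AD · BE = -33/2 ∩ AC · DE = -593/2]
   → A = (-27/4, 1/4)

A = (-27/4, 1/4)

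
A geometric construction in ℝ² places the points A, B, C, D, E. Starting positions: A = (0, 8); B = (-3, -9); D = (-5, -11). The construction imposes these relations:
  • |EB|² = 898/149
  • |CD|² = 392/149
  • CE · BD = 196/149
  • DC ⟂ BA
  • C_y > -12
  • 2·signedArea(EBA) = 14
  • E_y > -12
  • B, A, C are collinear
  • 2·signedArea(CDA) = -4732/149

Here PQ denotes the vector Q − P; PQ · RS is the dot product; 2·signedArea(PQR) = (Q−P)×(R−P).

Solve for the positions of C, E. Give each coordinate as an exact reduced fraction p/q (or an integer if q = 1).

1. C_x = -507/149  [B, A, C are collinear ∩ DC ⟂ BA]
2. C_y = -1681/149  [B, A, C are collinear ∩ DC ⟂ BA]
   → C = (-507/149, -1681/149)
3. E_x = -626/149  [2·signedArea(EBA) = 14 ∩ CE · BD = 196/149]
4. E_y = -1660/149  [2·signedArea(EBA) = 14 ∩ CE · BD = 196/149]
   → E = (-626/149, -1660/149)

C = (-507/149, -1681/149)
E = (-626/149, -1660/149)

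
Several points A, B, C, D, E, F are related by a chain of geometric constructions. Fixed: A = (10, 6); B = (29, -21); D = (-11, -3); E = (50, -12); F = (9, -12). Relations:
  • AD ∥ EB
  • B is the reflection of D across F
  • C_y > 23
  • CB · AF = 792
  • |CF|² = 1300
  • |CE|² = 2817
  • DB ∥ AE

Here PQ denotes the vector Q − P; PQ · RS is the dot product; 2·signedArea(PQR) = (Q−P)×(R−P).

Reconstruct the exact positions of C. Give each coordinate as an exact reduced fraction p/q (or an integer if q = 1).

C = (11, 24)

1. C_x = 11  [line 1·x + 18·y + -443 = 0 ∩ |CF|² = 1300]
2. C_y = 24  [line 1·x + 18·y + -443 = 0 ∩ |CF|² = 1300]
   → C = (11, 24)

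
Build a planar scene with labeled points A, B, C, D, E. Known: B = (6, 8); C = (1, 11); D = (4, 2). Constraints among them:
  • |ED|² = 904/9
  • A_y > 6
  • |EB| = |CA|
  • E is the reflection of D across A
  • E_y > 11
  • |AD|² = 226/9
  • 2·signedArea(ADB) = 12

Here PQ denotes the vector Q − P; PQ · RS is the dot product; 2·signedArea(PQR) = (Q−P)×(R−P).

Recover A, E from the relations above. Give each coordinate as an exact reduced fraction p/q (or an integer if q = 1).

1. A_x = 11/3  [line -6·x + 2·y + 8 = 0 ∩ |AD|² = 226/9]
2. A_y = 7  [line -6·x + 2·y + 8 = 0 ∩ |AD|² = 226/9]
   → A = (11/3, 7)
3. E_x = 10/3  [E is the reflection of D across A]
4. E_y = 12  [E is the reflection of D across A]
   → E = (10/3, 12)

A = (11/3, 7)
E = (10/3, 12)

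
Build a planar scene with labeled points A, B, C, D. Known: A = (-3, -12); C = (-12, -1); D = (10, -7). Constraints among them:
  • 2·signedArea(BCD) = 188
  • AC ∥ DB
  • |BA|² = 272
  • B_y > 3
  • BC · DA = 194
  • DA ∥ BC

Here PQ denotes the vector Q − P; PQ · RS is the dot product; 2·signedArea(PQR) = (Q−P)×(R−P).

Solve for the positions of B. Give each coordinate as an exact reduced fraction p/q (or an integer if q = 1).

B = (1, 4)

1. B_x = 1  [DA ∥ BC ∩ AC ∥ DB]
2. B_y = 4  [DA ∥ BC ∩ AC ∥ DB]
   → B = (1, 4)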